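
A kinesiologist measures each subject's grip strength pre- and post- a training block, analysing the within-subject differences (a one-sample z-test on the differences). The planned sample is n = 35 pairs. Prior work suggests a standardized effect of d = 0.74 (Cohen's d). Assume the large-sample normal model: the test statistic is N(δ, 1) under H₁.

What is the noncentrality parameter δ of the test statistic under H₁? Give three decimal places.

δ ≈ 4.378

The noncentrality parameter scales effect size by the design's sample-size factor: δ = d·√n = 0.74 × √35 = 4.3779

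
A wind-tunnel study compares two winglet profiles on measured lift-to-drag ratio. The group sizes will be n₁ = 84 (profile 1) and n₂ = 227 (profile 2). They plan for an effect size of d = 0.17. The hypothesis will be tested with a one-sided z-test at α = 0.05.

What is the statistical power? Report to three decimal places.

Power ≈ 0.377

Noncentrality parameter: δ = d / √(1/n₁ + 1/n₂) = 0.17 / √(1/84 + 1/227) = 1.3311
Critical value for a one-sided test at α = 0.05: z_α = 1.645.
Power = Φ(δ − 1.645) = Φ(-0.314) = 0.3769.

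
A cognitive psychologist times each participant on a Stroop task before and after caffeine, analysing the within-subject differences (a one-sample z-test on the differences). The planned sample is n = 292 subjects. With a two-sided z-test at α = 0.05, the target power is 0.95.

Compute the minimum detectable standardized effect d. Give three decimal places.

d ≈ 0.211

Required noncentrality: δ = z_{0.025} + z_{0.05} = 1.960 + 1.645 = 3.605.
(The second rejection-region term Φ(−δ − z_{α/2}) is negligible and dropped.)
δ = d·√n ⇒ d = δ/√n = 3.605/√292 = 0.2110.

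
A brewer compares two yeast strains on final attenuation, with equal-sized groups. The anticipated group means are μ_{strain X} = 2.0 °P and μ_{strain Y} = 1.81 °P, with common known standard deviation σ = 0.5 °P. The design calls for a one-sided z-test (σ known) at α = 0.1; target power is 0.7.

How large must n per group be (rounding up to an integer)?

n = 46 per group

Standardized effect: d = |μ_{strain X} − μ_{strain Y}| / σ = |2.0 − 1.81| / 0.5 = 0.3800
For power 0.7 need Φ(δ − z_{0.1}) = 0.7, so δ = z_{0.1} + z_{0.30} = 1.282 + 0.524 = 1.806.
δ = d·√(n/2) ⇒ n = 2(δ/d)² = 2 × (1.806 / 0.3800)² = 45.17.
Rounding up, n = 46 per group.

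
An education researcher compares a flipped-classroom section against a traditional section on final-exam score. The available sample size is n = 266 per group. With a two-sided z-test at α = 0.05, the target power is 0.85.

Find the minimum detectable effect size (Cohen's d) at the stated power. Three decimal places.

d ≈ 0.260

Required noncentrality: δ = z_{0.025} + z_{0.15} = 1.960 + 1.036 = 2.996.
(The second rejection-region term Φ(−δ − z_{α/2}) is negligible and dropped.)
δ = d·√(n/2) ⇒ d = δ/√(n/2) = 2.996/√(266/2) = 0.2598.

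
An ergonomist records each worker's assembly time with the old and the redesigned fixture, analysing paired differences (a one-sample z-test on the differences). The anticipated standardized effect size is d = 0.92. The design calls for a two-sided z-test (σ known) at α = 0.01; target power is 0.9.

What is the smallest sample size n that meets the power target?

n = 18

Set Φ(δ − 2.576) = 0.9; then δ − 2.576 = Φ⁻¹(0.9) = 1.282, giving δ = 3.857.
(For δ > 0 the lower-tail rejection region contributes negligibly to power, so the one-term inversion is standard.)
δ = d·√n ⇒ n = (δ/d)² = (3.857 / 0.92)² = 17.58.
Rounding up, n = 18.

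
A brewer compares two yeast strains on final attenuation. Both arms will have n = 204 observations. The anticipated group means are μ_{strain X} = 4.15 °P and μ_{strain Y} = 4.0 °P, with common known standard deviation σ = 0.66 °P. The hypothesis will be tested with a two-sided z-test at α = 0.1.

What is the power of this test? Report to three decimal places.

Standardized effect: d = |μ_{strain X} − μ_{strain Y}| / σ = |4.15 − 4.0| / 0.66 = 0.2273
Noncentrality parameter: δ = d·√(n/2) = 0.2273 × √(204/2) = 2.2953
Critical value for a two-sided test at α = 0.1: z_{α/2} = 1.645.
Power = Φ(δ − 1.645) + Φ(−δ − 1.645) = Φ(0.650) + Φ(-3.940) = 0.7423 + 0.0000 = 0.7424.

Power ≈ 0.742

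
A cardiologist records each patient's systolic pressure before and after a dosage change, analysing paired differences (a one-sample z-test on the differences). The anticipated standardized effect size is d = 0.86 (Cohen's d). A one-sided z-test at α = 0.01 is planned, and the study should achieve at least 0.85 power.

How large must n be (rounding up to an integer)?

n = 16

For power 0.85 need Φ(δ − z_{0.01}) = 0.85, so δ = z_{0.01} + z_{0.15} = 2.326 + 1.036 = 3.363.
δ = d·√n ⇒ n = (δ/d)² = (3.363 / 0.86)² = 15.29.
Round up to the next whole unit.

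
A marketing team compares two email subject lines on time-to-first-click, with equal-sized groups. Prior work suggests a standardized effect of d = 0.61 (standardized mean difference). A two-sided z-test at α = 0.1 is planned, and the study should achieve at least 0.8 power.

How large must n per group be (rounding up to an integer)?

n = 34 per group

Set Φ(δ − 1.645) = 0.8; then δ − 1.645 = Φ⁻¹(0.8) = 0.842, giving δ = 2.486.
(For δ > 0 the lower-tail rejection region contributes negligibly to power, so the one-term inversion is standard.)
δ = d·√(n/2) ⇒ n = 2(δ/d)² = 2 × (2.486 / 0.61)² = 33.23.
Rounding up, n = 34 per group.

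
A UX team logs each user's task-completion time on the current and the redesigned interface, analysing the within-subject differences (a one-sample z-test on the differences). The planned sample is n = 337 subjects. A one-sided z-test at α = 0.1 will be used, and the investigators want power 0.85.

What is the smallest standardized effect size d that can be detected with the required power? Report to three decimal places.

d ≈ 0.126

Need Φ(δ − 1.282) = 0.85, so δ = 1.282 + 1.036 = 2.318.
δ = d·√n ⇒ d = δ/√n = 2.318/√337 = 0.1263.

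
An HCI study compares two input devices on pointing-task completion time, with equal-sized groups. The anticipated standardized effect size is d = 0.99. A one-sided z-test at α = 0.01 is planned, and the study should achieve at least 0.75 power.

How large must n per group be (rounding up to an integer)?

For power 0.75 need Φ(δ − z_{0.01}) = 0.75, so δ = z_{0.01} + z_{0.25} = 2.326 + 0.674 = 3.001.
δ = d·√(n/2) ⇒ n = 2(δ/d)² = 2 × (3.001 / 0.99)² = 18.38.
Rounding up, n = 19 per group.

n = 19 per group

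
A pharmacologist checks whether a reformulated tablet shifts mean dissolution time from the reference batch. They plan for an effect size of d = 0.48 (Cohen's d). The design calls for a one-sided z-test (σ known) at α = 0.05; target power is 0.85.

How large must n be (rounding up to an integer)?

n = 32

For power 0.85 need Φ(δ − z_{0.05}) = 0.85, so δ = z_{0.05} + z_{0.15} = 1.645 + 1.036 = 2.681.
δ = d·√n ⇒ n = (δ/d)² = (2.681 / 0.48)² = 31.20.
Round up to the next whole unit.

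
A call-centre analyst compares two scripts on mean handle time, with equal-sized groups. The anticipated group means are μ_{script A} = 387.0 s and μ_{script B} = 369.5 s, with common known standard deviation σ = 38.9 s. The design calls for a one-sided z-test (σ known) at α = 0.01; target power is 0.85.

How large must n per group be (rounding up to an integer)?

n = 112 per group

Standardized effect: d = |μ_{script A} − μ_{script B}| / σ = |387.0 − 369.5| / 38.9 = 0.4499
For power 0.85 need Φ(δ − z_{0.01}) = 0.85, so δ = z_{0.01} + z_{0.15} = 2.326 + 1.036 = 3.363.
δ = d·√(n/2) ⇒ n = 2(δ/d)² = 2 × (3.363 / 0.4499)² = 111.75.
Rounding up, n = 112 per group.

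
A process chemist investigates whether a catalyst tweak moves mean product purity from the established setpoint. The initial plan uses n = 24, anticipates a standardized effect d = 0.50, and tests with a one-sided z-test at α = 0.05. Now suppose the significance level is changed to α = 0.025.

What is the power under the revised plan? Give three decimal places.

δ = d·√n = 0.50 × √24 = 2.4495 (unchanged). New critical value: z_{0.025} = 1.960.
Revised power = Φ(δ − 1.960) = Φ(0.490) = 0.6878.

Power ≈ 0.688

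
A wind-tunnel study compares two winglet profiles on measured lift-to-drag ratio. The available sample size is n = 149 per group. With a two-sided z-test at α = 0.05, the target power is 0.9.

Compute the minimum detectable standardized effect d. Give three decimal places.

Required noncentrality: δ = z_{0.025} + z_{0.10} = 1.960 + 1.282 = 3.242.
(Lower-tail contribution to power is negligible for δ > 0.)
δ = d·√(n/2) ⇒ d = δ/√(n/2) = 3.242/√(149/2) = 0.3756.

d ≈ 0.376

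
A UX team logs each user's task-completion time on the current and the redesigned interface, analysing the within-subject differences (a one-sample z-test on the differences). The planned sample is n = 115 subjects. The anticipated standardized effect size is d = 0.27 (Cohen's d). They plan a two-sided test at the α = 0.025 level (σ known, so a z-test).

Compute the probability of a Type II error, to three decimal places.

Noncentrality parameter: δ = d·√n = 0.27 × √115 = 2.8954
Two-sided α = 0.025 → critical value z_{0.0125} = 2.241.
Power = Φ(δ − 2.241) + Φ(−δ − 2.241) = Φ(0.654) + Φ(-5.137) = 0.7435 + 0.0000 = 0.7435.
Type II error: β = 1 − power = 1 − 0.7435 = 0.2565.

β ≈ 0.257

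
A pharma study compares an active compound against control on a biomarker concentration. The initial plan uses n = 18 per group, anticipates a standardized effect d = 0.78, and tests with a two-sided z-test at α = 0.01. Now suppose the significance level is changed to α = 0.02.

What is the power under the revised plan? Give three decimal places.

Power ≈ 0.505

δ = d·√(n/2) = 0.78 × √(18/2) = 2.3400 (unchanged). New critical value: z_{0.01} = 2.326.
Revised power = Φ(δ − 2.326) + Φ(−δ − 2.326) = Φ(0.014) + Φ(-4.666) = 0.5054 + 0.0000 = 0.5054.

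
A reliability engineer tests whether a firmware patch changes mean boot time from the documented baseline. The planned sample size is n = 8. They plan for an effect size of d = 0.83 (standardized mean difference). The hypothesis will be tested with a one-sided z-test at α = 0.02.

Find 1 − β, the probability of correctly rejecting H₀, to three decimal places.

Noncentrality parameter: δ = d·√n = 0.83 × √8 = 2.3476
One-sided α = 0.02 → critical value z_{0.02} = 2.054.
Power = Φ(δ − 2.054) = Φ(0.294) = 0.6156.

Power ≈ 0.616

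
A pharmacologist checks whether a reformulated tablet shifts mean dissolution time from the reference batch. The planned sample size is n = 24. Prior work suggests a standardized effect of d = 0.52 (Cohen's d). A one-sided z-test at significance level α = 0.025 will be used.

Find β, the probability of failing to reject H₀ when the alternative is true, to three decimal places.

Noncentrality parameter: δ = d·√n = 0.52 × √24 = 2.5475
Critical value for a one-sided test at α = 0.025: z_α = 1.960.
Power = Φ(δ − 1.960) = Φ(0.588) = 0.7216.
Type II error: β = 1 − power = 1 − 0.7216 = 0.2784.

β ≈ 0.278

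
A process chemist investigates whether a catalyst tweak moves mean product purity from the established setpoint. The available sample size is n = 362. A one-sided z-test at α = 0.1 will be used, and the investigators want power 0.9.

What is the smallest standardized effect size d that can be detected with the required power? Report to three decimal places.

d ≈ 0.135

Required noncentrality: δ = z_{0.1} + z_{0.10} = 1.282 + 1.282 = 2.563.
δ = d·√n ⇒ d = δ/√n = 2.563/√362 = 0.1347.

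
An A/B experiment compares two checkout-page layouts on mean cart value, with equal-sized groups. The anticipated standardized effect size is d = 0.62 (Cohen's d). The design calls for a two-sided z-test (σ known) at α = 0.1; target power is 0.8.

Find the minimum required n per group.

n = 33 per group

Set Φ(δ − 1.645) = 0.8; then δ − 1.645 = Φ⁻¹(0.8) = 0.842, giving δ = 2.486.
(The Φ(−δ − z_{α/2}) term is vanishingly small for δ > 0 and is dropped in the standard sample-size formula.)
δ = d·√(n/2) ⇒ n = 2(δ/d)² = 2 × (2.486 / 0.62)² = 32.17.
Rounding up, n = 33 per group.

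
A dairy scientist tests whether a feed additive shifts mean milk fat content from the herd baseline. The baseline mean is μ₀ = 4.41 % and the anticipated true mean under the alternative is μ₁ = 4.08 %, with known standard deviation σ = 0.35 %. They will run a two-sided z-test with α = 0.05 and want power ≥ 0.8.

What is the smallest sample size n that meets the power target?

n = 9

Standardized effect: d = |μ₁ − μ₀| / σ = |4.08 − 4.41| / 0.35 = 0.9429
For power 0.8 need Φ(δ − z_{0.025}) = 0.8, so δ = z_{0.025} + z_{0.20} = 1.960 + 0.842 = 2.802.
(The Φ(−δ − z_{α/2}) term is vanishingly small for δ > 0 and is dropped in the standard sample-size formula.)
δ = d·√n ⇒ n = (δ/d)² = (2.802 / 0.9429)² = 8.83.
Rounding up, n = 9.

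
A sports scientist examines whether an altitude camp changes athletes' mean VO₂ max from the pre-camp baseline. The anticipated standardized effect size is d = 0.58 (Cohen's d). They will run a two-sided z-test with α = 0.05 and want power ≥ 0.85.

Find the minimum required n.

n = 27

For power 0.85 need Φ(δ − z_{0.025}) = 0.85, so δ = z_{0.025} + z_{0.15} = 1.960 + 1.036 = 2.996.
(The Φ(−δ − z_{α/2}) term is vanishingly small for δ > 0 and is dropped in the standard sample-size formula.)
δ = d·√n ⇒ n = (δ/d)² = (2.996 / 0.58)² = 26.69.
Rounding up, n = 27.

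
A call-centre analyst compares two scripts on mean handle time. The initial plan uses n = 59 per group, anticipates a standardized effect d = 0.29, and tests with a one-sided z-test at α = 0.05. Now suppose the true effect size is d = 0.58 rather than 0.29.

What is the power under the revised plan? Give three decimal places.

Power ≈ 0.934

With d = 0.58: δ = d·√(n/2) = 0.58 × √(59/2) = 3.1502. Critical value z_{0.05} = 1.645.
Revised power = P(Z > 1.645 − δ) = Φ(1.505) = 0.9339.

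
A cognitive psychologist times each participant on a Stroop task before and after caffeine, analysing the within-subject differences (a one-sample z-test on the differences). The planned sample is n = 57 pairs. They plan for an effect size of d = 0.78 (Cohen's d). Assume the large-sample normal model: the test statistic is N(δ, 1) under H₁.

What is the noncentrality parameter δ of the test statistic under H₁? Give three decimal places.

δ ≈ 5.889

The noncentrality parameter scales effect size by the design's sample-size factor: δ = d·√n = 0.78 × √57 = 5.8889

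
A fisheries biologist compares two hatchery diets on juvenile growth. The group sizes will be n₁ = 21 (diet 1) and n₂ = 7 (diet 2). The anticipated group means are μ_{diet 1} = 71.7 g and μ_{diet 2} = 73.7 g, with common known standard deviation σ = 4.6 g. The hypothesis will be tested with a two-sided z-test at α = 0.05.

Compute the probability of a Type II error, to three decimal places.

β ≈ 0.831

Standardized effect: d = |μ_{diet 1} − μ_{diet 2}| / σ = |71.7 − 73.7| / 4.6 = 0.4348
Noncentrality parameter: δ = d / √(1/n₁ + 1/n₂) = 0.4348 / √(1/21 + 1/7) = 0.9962
Two-sided α = 0.05 → critical value z_{0.025} = 1.960.
Power = Φ(δ − 1.960) + Φ(−δ − 1.960) = Φ(-0.964) + Φ(-2.956) = 0.1676 + 0.0016 = 0.1691.
Type II error: β = 1 − power = 1 − 0.1691 = 0.8309.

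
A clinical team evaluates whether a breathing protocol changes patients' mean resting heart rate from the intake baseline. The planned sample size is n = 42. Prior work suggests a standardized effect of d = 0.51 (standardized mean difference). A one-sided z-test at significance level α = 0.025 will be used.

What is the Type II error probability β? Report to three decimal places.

Noncentrality parameter: δ = d·√n = 0.51 × √42 = 3.3052
One-sided α = 0.025 → critical value z_{0.025} = 1.960.
Power = P(Z > 1.960 − δ) = Φ(1.345) = 0.9107.
Type II error: β = 1 − power = 1 − 0.9107 = 0.0893.

β ≈ 0.089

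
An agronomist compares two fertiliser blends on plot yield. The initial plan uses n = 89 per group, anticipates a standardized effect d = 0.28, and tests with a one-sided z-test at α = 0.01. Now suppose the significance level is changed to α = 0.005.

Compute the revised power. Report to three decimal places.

δ = d·√(n/2) = 0.28 × √(89/2) = 1.8678 (unchanged). New critical value: z_{0.005} = 2.576.
Revised power = Φ(δ − 2.576) = Φ(-0.708) = 0.2395.

Power ≈ 0.239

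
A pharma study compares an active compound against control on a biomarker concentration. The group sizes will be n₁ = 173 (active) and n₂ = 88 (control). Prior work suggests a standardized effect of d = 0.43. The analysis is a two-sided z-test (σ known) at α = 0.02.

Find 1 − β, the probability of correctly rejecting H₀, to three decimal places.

Power ≈ 0.831

Noncentrality parameter: δ = d / √(1/n₁ + 1/n₂) = 0.43 / √(1/173 + 1/88) = 3.2841
Critical value for a two-sided test at α = 0.02: z_{α/2} = 2.326.
Power = Φ(δ − 2.326) + Φ(−δ − 2.326) = Φ(0.958) + Φ(-5.610) = 0.8309 + 0.0000 = 0.8309.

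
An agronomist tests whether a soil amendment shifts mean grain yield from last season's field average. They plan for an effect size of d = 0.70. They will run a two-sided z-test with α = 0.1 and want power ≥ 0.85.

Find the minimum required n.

n = 15

Set Φ(δ − 1.645) = 0.85; then δ − 1.645 = Φ⁻¹(0.85) = 1.036, giving δ = 2.681.
(For δ > 0 the lower-tail rejection region contributes negligibly to power, so the one-term inversion is standard.)
δ = d·√n ⇒ n = (δ/d)² = (2.681 / 0.70)² = 14.67.
Rounding up, n = 15.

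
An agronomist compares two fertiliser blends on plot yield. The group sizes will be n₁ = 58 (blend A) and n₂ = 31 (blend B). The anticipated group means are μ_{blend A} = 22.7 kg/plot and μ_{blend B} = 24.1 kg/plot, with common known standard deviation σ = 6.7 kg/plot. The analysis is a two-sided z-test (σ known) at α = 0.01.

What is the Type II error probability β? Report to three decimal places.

Standardized effect: d = |μ_{blend A} − μ_{blend B}| / σ = |22.7 − 24.1| / 6.7 = 0.2090
Noncentrality parameter: δ = d / √(1/n₁ + 1/n₂) = 0.2090 / √(1/58 + 1/31) = 0.9392
Critical value for a two-sided test at α = 0.01: z_{α/2} = 2.576.
Power = Φ(δ − 2.576) + Φ(−δ − 2.576) = Φ(-1.637) + Φ(-3.515) = 0.0509 + 0.0002 = 0.0511.
Type II error: β = 1 − power = 1 − 0.0511 = 0.9489.

β ≈ 0.949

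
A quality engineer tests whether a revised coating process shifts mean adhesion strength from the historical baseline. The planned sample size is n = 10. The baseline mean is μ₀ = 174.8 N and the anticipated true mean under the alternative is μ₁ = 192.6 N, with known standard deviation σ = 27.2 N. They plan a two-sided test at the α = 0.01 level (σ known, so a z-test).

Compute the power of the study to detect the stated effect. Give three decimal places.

Standardized effect: d = |μ₁ − μ₀| / σ = |192.6 − 174.8| / 27.2 = 0.6544
Noncentrality parameter: δ = d·√n = 0.6544 × √10 = 2.0694
Critical value for a two-sided test at α = 0.01: z_{α/2} = 2.576.
Power = Φ(δ − 2.576) + Φ(−δ − 2.576) = Φ(-0.506) + Φ(-4.645) = 0.3063 + 0.0000 = 0.3063.

Power ≈ 0.306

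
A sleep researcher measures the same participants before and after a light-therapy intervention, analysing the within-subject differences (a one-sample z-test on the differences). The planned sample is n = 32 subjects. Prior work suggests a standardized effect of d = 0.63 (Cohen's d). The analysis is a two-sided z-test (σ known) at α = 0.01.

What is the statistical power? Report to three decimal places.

Noncentrality parameter: δ = d·√n = 0.63 × √32 = 3.5638
Critical value for a two-sided test at α = 0.01: z_{α/2} = 2.576.
Power = Φ(δ − 2.576) + Φ(−δ − 2.576) = Φ(0.988) + Φ(-6.140) = 0.8384 + 0.0000 = 0.8384.

Power ≈ 0.838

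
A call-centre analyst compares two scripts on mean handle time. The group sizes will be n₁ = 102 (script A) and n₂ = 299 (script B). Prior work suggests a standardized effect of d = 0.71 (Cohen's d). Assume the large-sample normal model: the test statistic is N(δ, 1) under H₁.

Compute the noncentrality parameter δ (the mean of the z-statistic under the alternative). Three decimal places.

δ = d / √(1/n₁ + 1/n₂) = 0.71 / √(1/102 + 1/299) = 6.1919

δ ≈ 6.192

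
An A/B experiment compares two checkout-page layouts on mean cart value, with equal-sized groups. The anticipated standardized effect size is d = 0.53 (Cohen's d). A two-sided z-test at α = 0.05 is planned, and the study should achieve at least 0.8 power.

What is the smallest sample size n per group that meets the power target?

Set Φ(δ − 1.960) = 0.8; then δ − 1.960 = Φ⁻¹(0.8) = 0.842, giving δ = 2.802.
(Ignoring the negligible lower-tail rejection probability gives the usual closed-form inversion.)
δ = d·√(n/2) ⇒ n = 2(δ/d)² = 2 × (2.802 / 0.53)² = 55.88.
Rounding up, n = 56 per group.

n = 56 per group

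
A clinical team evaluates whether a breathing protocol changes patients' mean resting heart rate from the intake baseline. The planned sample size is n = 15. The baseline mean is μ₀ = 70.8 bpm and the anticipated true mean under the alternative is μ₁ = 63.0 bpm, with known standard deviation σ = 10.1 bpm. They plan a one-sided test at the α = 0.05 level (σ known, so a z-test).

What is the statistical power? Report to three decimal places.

Power ≈ 0.911

Standardized effect: d = |μ₁ − μ₀| / σ = |63.0 − 70.8| / 10.1 = 0.7723
Noncentrality parameter: δ = d·√n = 0.7723 × √15 = 2.9910
Critical value for a one-sided test at α = 0.05: z_α = 1.645.
Power = P(Z > 1.645 − δ) = Φ(1.346) = 0.9109.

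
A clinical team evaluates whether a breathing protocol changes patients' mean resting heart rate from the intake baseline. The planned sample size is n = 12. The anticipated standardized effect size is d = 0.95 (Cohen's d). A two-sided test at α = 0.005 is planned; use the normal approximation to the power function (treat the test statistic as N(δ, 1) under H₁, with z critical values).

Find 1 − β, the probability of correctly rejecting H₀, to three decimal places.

Noncentrality parameter: δ = d·√n = 0.95 × √12 = 3.2909
Critical value for a two-sided test at α = 0.005: z_{α/2} = 2.807.
Power = Φ(δ − 2.807) + Φ(−δ − 2.807) = Φ(0.484) + Φ(-6.098) = 0.6858 + 0.0000 = 0.6858.

Power ≈ 0.686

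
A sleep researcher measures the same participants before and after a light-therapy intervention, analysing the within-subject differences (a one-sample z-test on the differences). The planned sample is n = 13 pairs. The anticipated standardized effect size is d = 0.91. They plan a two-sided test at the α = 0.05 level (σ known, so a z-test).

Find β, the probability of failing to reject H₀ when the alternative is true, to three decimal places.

β ≈ 0.093

Noncentrality parameter: λ = d·√n = 0.91 × √13 = 3.2811
Two-sided α = 0.05 → critical value z_{0.025} = 1.960.
Power = Φ(λ − 1.960) + Φ(−λ − 1.960) = Φ(1.321) + Φ(-5.241) = 0.9068 + 0.0000 = 0.9068.
Type II error: β = 1 − power = 1 − 0.9068 = 0.0932.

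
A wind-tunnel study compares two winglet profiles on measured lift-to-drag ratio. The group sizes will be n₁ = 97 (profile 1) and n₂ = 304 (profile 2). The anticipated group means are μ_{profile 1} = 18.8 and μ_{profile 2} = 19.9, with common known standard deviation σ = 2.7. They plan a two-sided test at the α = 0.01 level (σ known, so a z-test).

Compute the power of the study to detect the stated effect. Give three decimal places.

Power ≈ 0.821

Standardized effect: d = |μ_{profile 1} − μ_{profile 2}| / σ = |18.8 − 19.9| / 2.7 = 0.4074
Noncentrality parameter: δ = d / √(1/n₁ + 1/n₂) = 0.4074 / √(1/97 + 1/304) = 3.4936
Two-sided α = 0.01 → critical value z_{0.005} = 2.576.
Power = Φ(δ − 2.576) + Φ(−δ − 2.576) = Φ(0.918) + Φ(-6.069) = 0.8206 + 0.0000 = 0.8206.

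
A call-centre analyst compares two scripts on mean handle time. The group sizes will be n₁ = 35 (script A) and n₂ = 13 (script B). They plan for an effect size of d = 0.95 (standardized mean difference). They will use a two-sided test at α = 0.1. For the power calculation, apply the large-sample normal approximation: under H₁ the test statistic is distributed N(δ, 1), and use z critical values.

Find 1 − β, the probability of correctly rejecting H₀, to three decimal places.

Power ≈ 0.900

Noncentrality parameter: δ = d / √(1/n₁ + 1/n₂) = 0.95 / √(1/35 + 1/13) = 2.9249
Critical value for a two-sided test at α = 0.1: z_{α/2} = 1.645.
Power = Φ(δ − 1.645) + Φ(−δ − 1.645) = Φ(1.280) + Φ(-4.570) = 0.8997 + 0.0000 = 0.8997.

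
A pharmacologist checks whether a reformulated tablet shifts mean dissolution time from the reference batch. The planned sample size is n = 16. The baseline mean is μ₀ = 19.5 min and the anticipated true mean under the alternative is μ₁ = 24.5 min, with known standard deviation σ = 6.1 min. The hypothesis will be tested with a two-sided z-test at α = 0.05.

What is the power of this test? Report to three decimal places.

Power ≈ 0.906

Standardized effect: d = |μ₁ − μ₀| / σ = |24.5 − 19.5| / 6.1 = 0.8197
Noncentrality parameter: δ = d·√n = 0.8197 × √16 = 3.2787
Critical value for a two-sided test at α = 0.05: z_{α/2} = 1.960.
Power = Φ(δ − 1.960) + Φ(−δ − 1.960) = Φ(1.319) + Φ(-5.239) = 0.9064 + 0.0000 = 0.9064.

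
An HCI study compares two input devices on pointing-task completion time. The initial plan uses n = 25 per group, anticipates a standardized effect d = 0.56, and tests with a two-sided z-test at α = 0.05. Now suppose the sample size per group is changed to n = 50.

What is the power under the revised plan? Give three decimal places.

Power ≈ 0.800

With n = 50 per group: δ = d·√(n/2) = 0.56 × √(50/2) = 2.8000. Critical value z_{0.025} = 1.960.
Revised power = Φ(δ − 1.960) + Φ(−δ − 1.960) = Φ(0.840) + Φ(-4.760) = 0.7996 + 0.0000 = 0.7996.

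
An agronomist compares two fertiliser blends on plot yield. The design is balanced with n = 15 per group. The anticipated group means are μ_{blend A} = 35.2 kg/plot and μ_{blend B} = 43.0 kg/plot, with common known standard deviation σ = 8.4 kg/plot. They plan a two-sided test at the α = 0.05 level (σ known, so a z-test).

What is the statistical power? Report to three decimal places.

Standardized effect: d = |μ_{blend A} − μ_{blend B}| / σ = |35.2 − 43.0| / 8.4 = 0.9286
Noncentrality parameter: δ = d·√(n/2) = 0.9286 × √(15/2) = 2.5430
Critical value for a two-sided test at α = 0.05: z_{α/2} = 1.960.
Power = Φ(δ − 1.960) + Φ(−δ − 1.960) = Φ(0.583) + Φ(-4.503) = 0.7201 + 0.0000 = 0.7201.

Power ≈ 0.720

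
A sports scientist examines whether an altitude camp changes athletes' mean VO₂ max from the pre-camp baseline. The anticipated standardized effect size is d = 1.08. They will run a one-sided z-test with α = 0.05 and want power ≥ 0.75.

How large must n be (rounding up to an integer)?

Set Φ(δ − 1.645) = 0.75; then δ − 1.645 = Φ⁻¹(0.75) = 0.674, giving δ = 2.319.
δ = d·√n ⇒ n = (δ/d)² = (2.319 / 1.08)² = 4.61.
Round up to the next whole unit.

n = 5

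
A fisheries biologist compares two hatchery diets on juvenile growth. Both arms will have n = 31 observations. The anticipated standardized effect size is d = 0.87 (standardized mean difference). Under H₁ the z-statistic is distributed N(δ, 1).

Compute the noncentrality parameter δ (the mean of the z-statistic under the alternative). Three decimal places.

δ = d·√(n/2) = 0.87 × √(31/2) = 3.4252

δ ≈ 3.425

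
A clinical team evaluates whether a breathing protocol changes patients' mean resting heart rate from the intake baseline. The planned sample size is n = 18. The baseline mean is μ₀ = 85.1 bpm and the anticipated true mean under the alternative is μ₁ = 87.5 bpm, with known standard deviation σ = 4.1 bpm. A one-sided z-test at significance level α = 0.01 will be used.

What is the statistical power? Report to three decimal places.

Standardized effect: d = |μ₁ − μ₀| / σ = |87.5 − 85.1| / 4.1 = 0.5854
Noncentrality parameter: δ = d·√n = 0.5854 × √18 = 2.4835
One-sided α = 0.01 → critical value z_{0.01} = 2.326.
Power = Φ(δ − 2.326) = Φ(0.157) = 0.5624.

Power ≈ 0.562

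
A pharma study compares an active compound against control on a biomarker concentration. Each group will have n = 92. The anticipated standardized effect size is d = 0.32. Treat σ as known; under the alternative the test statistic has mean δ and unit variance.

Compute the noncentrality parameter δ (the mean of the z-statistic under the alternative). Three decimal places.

δ ≈ 2.170

δ = d·√(n/2) = 0.32 × √(92/2) = 2.1703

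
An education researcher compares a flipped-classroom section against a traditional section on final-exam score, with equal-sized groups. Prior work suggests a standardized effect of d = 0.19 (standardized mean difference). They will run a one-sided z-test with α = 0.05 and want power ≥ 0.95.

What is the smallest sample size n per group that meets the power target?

Set Φ(δ − 1.645) = 0.95; then δ − 1.645 = Φ⁻¹(0.95) = 1.645, giving δ = 3.290.
δ = d·√(n/2) ⇒ n = 2(δ/d)² = 2 × (3.290 / 0.19)² = 599.57.
Round up to the next whole unit.

n = 600 per group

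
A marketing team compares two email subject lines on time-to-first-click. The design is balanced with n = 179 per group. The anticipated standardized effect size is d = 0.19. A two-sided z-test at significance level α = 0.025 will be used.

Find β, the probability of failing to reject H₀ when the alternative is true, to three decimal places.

Noncentrality parameter: δ = d·√(n/2) = 0.19 × √(179/2) = 1.7975
Two-sided α = 0.025 → critical value z_{0.0125} = 2.241.
Power = Φ(δ − 2.241) + Φ(−δ − 2.241) = Φ(-0.444) + Φ(-4.039) = 0.3286 + 0.0000 = 0.3286.
Type II error: β = 1 − power = 1 − 0.3286 = 0.6714.

β ≈ 0.671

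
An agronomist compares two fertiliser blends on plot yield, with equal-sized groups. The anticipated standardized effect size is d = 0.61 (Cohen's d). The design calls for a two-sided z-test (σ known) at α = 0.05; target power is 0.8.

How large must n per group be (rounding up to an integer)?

For power 0.8 need Φ(δ − z_{0.025}) = 0.8, so δ = z_{0.025} + z_{0.20} = 1.960 + 0.842 = 2.802.
(Ignoring the negligible lower-tail rejection probability gives the usual closed-form inversion.)
δ = d·√(n/2) ⇒ n = 2(δ/d)² = 2 × (2.802 / 0.61)² = 42.19.
Rounding up, n = 43 per group.

n = 43 per group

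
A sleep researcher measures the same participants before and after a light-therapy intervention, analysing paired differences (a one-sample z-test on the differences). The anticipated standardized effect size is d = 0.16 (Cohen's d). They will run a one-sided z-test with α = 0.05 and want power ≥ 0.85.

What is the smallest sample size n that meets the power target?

Set Φ(δ − 1.645) = 0.85; then δ − 1.645 = Φ⁻¹(0.85) = 1.036, giving δ = 2.681.
δ = d·√n ⇒ n = (δ/d)² = (2.681 / 0.16)² = 280.83.
Round up to the next whole unit.

n = 281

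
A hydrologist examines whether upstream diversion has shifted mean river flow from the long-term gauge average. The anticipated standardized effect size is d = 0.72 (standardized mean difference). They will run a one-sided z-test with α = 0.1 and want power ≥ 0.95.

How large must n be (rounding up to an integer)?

For power 0.95 need Φ(δ − z_{0.1}) = 0.95, so δ = z_{0.1} + z_{0.05} = 1.282 + 1.645 = 2.926.
δ = d·√n ⇒ n = (δ/d)² = (2.926 / 0.72)² = 16.52.
Round up to the next whole unit.

n = 17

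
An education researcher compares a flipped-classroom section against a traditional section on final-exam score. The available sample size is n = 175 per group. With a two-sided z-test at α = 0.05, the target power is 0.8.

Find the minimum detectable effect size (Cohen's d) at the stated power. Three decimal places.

d ≈ 0.300

Need Φ(δ − 1.960) = 0.8, so δ = 1.960 + 0.842 = 2.802.
(Lower-tail contribution to power is negligible for δ > 0.)
δ = d·√(n/2) ⇒ d = δ/√(n/2) = 2.802/√(175/2) = 0.2995.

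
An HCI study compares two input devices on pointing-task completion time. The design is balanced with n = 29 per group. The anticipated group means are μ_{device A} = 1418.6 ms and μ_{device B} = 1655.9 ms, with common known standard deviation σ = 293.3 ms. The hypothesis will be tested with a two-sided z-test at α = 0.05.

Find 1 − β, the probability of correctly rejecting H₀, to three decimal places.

Standardized effect: d = |μ_{device A} − μ_{device B}| / σ = |1418.6 − 1655.9| / 293.3 = 0.8091
Noncentrality parameter: δ = d·√(n/2) = 0.8091 × √(29/2) = 3.0808
Critical value for a two-sided test at α = 0.05: z_{α/2} = 1.960.
Power = Φ(δ − 1.960) + Φ(−δ − 1.960) = Φ(1.121) + Φ(-5.041) = 0.8688 + 0.0000 = 0.8688.

Power ≈ 0.869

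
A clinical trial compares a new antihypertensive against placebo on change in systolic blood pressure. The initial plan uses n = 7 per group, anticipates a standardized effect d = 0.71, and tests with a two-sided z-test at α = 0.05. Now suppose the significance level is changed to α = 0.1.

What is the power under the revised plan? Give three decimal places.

δ = d·√(n/2) = 0.71 × √(7/2) = 1.3283 (unchanged). New critical value: z_{0.05} = 1.645.
Revised power = Φ(δ − 1.645) + Φ(−δ − 1.645) = Φ(-0.317) + Φ(-2.973) = 0.3758 + 0.0015 = 0.3773.

Power ≈ 0.377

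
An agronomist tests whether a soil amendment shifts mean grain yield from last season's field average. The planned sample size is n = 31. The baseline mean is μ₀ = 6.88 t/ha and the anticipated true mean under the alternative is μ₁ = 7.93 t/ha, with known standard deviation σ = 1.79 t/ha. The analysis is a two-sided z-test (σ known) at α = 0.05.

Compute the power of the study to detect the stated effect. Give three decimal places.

Standardized effect: d = |μ₁ − μ₀| / σ = |7.93 − 6.88| / 1.79 = 0.5866
Noncentrality parameter: λ = d·√n = 0.5866 × √31 = 3.2660
Critical value for a two-sided test at α = 0.05: z_{α/2} = 1.960.
Power = Φ(λ − 1.960) + Φ(−λ − 1.960) = Φ(1.306) + Φ(-5.226) = 0.9042 + 0.0000 = 0.9042.

Power ≈ 0.904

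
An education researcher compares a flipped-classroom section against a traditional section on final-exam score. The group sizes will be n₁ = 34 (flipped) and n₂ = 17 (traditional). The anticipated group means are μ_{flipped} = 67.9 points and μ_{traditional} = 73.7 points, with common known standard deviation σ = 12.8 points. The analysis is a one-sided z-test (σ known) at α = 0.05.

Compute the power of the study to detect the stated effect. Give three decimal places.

Standardized effect: d = |μ_{flipped} − μ_{traditional}| / σ = |67.9 − 73.7| / 12.8 = 0.4531
Noncentrality parameter: δ = d / √(1/n₁ + 1/n₂) = 0.4531 / √(1/34 + 1/17) = 1.5254
One-sided α = 0.05 → critical value z_{0.05} = 1.645.
Power = Φ(δ − 1.645) = Φ(-0.119) = 0.4525.

Power ≈ 0.452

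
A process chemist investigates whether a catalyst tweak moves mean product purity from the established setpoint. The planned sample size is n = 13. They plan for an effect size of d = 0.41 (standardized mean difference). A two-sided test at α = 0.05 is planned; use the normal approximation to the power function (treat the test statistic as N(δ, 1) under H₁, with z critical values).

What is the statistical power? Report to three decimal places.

Noncentrality parameter: δ = d·√n = 0.41 × √13 = 1.4783
Two-sided α = 0.05 → critical value z_{0.025} = 1.960.
Power = Φ(δ − 1.960) + Φ(−δ − 1.960) = Φ(-0.482) + Φ(-3.438) = 0.3150 + 0.0003 = 0.3153.

Power ≈ 0.315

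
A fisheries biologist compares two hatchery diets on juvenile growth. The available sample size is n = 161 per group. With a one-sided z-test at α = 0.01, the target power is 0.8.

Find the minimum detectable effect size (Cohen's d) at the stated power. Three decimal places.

d ≈ 0.353

Required noncentrality: δ = z_{0.01} + z_{0.20} = 2.326 + 0.842 = 3.168.
δ = d·√(n/2) ⇒ d = δ/√(n/2) = 3.168/√(161/2) = 0.3531.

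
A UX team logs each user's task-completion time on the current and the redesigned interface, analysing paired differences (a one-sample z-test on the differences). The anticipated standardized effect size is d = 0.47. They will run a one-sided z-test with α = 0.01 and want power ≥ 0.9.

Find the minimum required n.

n = 59

For power 0.9 need Φ(δ − z_{0.01}) = 0.9, so δ = z_{0.01} + z_{0.10} = 2.326 + 1.282 = 3.608.
δ = d·√n ⇒ n = (δ/d)² = (3.608 / 0.47)² = 58.93.
Round up to the next whole unit.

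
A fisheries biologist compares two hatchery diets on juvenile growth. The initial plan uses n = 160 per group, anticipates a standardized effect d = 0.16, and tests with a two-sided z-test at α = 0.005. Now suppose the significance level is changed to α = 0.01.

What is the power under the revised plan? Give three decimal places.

δ = d·√(n/2) = 0.16 × √(160/2) = 1.4311 (unchanged). New critical value: z_{0.005} = 2.576.
Revised power = Φ(δ − 2.576) + Φ(−δ − 2.576) = Φ(-1.145) + Φ(-4.007) = 0.1262 + 0.0000 = 0.1262.

Power ≈ 0.126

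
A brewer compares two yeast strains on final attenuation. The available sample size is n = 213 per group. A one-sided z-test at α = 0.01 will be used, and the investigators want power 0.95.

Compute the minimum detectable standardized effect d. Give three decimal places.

Need Φ(δ − 2.326) = 0.95, so δ = 2.326 + 1.645 = 3.971.
δ = d·√(n/2) ⇒ d = δ/√(n/2) = 3.971/√(213/2) = 0.3848.

d ≈ 0.385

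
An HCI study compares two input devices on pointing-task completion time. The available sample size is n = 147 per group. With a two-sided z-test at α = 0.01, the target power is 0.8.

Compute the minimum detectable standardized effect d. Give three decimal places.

d ≈ 0.399

Required noncentrality: δ = z_{0.005} + z_{0.20} = 2.576 + 0.842 = 3.417.
(The second rejection-region term Φ(−δ − z_{α/2}) is negligible and dropped.)
δ = d·√(n/2) ⇒ d = δ/√(n/2) = 3.417/√(147/2) = 0.3986.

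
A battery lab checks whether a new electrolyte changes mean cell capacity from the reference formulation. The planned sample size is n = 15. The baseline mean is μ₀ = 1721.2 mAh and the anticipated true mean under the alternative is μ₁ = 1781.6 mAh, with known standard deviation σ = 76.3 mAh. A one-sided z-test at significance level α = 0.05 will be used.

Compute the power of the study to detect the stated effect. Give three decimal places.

Standardized effect: d = |μ₁ − μ₀| / σ = |1781.6 − 1721.2| / 76.3 = 0.7916
Noncentrality parameter: δ = d·√n = 0.7916 × √15 = 3.0659
One-sided α = 0.05 → critical value z_{0.05} = 1.645.
Power = P(Z > 1.645 − δ) = Φ(1.421) = 0.9223.

Power ≈ 0.922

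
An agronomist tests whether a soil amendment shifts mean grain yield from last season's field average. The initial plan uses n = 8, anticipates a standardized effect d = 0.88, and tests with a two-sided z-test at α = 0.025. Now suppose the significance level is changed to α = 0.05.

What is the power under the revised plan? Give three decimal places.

Power ≈ 0.702

δ = d·√n = 0.88 × √8 = 2.4890 (unchanged). New critical value: z_{0.025} = 1.960.
Revised power = Φ(δ − 1.960) + Φ(−δ − 1.960) = Φ(0.529) + Φ(-4.449) = 0.7016 + 0.0000 = 0.7016.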